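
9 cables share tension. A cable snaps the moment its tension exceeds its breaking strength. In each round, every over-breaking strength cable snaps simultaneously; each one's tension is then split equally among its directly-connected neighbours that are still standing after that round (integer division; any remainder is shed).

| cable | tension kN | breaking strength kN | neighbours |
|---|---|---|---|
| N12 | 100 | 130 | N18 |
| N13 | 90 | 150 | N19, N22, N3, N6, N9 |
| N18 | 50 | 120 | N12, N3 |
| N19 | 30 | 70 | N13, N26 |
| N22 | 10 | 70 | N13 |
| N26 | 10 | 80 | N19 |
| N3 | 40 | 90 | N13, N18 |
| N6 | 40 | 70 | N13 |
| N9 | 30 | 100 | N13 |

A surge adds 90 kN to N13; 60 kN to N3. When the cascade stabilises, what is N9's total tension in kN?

75

Round 1 — N13 at 180 > 150; N3 at 100 > 90. N13, N3 snap.
  N13 sheds 180 kN to N19, N22, N6, N9: 45 each.
    N19: 30+45 = 75 > 70
    N22: 10+45 = 55 ≤ 70
    N6: 40+45 = 85 > 70
    N9: 30+45 = 75 ≤ 100
  N3 sheds 100 kN to N18: 100 each.
    N18: 50+100 = 150 > 120
Round 2 — N18, N19, N6 snap.
  N18 sheds 150 kN to N12: 150 each.
    N12: 100+150 = 250 > 130
  N19 sheds 75 kN to N26: 75 each.
    N26: 10+75 = 85 > 80
  N6 sheds 85 kN: no online neighbours, lost.
Round 3 — N12, N26 snap.
  N12 sheds 250 kN: no online neighbours, lost.
  N26 sheds 85 kN: no online neighbours, lost.
No further breaks.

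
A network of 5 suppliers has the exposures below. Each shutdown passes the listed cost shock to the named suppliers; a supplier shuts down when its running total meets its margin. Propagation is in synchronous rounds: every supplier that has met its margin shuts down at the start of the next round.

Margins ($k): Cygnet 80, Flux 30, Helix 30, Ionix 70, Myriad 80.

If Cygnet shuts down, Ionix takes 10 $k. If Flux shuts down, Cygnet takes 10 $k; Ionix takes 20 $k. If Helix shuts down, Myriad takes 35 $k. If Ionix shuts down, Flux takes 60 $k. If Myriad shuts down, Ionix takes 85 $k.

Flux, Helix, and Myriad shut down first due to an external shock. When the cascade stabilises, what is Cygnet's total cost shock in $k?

Round 1 — Flux, Helix, Myriad shut down (initial).
  Cygnet: +10 → 10 < 80
  Ionix: +20+85 → 105 ≥ 70
Round 2 — Ionix shuts down.
No further shutdowns.

10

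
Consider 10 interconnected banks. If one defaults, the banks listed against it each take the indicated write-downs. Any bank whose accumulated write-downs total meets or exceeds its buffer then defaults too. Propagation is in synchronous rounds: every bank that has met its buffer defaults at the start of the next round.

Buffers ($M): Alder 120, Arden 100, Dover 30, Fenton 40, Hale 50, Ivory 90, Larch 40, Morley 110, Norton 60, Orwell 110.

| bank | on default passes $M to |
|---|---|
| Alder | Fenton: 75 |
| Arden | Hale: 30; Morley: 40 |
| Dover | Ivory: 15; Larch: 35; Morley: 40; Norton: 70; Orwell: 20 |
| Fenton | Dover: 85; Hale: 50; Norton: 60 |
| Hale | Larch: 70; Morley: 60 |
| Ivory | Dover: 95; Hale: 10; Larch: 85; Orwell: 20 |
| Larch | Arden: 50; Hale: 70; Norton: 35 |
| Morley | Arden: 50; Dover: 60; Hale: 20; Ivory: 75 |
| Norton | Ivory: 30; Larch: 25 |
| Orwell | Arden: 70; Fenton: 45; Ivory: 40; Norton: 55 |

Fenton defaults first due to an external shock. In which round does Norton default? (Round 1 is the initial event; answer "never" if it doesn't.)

Round 1 — Fenton defaults (initial).
  Dover: +85 → 85 ≥ 30
  Hale: +50 → 50 ≥ 50
  Norton: +60 → 60 ≥ 60
Round 2 — Dover, Hale, Norton default.
  Ivory: +15+30 → 45 < 90
  Larch: +35+70+25 → 130 ≥ 40
  Morley: +40+60 → 100 < 110
  Orwell: +20 → 20 < 110
Round 3 — Larch defaults.
  Arden: +50 → 50 < 100
No further defaults.

2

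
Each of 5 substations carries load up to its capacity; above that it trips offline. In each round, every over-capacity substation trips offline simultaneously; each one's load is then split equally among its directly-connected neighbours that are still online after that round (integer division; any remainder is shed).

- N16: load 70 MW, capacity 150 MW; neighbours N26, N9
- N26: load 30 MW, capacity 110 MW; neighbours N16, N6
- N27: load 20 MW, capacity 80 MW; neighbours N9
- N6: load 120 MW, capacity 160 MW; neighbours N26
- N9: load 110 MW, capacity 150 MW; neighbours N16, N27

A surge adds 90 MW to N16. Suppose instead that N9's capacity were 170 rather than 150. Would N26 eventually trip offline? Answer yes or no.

no

With N9's capacity at 170:
Round 1 — N16 at 160 > 150. N16 trips offline.
  N16 sheds 160 MW to N26, N9: 80 each.
    N26: 30+80 = 110 ≤ 110
    N9: 110+80 = 190 > 170
Round 2 — N9 trips offline.
  N9 sheds 190 MW to N27: 190 each.
    N27: 20+190 = 210 > 80
Round 3 — N27 trips offline.
  N27 sheds 210 MW: no online neighbours, lost.
No further trips.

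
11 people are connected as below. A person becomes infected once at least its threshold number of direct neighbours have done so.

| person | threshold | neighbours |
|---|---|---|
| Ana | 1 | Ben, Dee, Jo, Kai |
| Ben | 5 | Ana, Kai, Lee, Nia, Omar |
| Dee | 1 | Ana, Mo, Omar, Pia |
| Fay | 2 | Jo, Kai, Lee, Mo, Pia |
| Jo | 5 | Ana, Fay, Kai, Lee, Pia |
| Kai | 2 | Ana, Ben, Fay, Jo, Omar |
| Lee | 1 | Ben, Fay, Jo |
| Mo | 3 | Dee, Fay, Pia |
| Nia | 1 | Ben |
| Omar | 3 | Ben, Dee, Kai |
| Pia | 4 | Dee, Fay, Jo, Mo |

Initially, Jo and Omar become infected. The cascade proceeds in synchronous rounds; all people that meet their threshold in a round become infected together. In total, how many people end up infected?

7

Round 1 — Jo, Omar become infected (initial).
Round 2 — checking thresholds:
  Ana: 1 of 4 neighbours ≥ 1, becomes infected.
  Ben: 1 of 5 neighbours < 5, below threshold.
  Dee: 1 of 4 neighbours ≥ 1, becomes infected.
  Fay: 1 of 5 neighbours < 2, below threshold.
  Kai: 2 of 5 neighbours ≥ 2, becomes infected.
  Lee: 1 of 3 neighbours ≥ 1, becomes infected.
  Pia: 1 of 4 neighbours < 4, below threshold.
Round 3 — checking thresholds:
  Ben: 4 of 5 neighbours < 5, below threshold.
  Fay: 3 of 5 neighbours ≥ 2, becomes infected.
  Mo: 1 of 3 neighbours < 3, below threshold.
  Pia: 2 of 4 neighbours < 4, below threshold.
Round 4 — no new infections; cascade stops.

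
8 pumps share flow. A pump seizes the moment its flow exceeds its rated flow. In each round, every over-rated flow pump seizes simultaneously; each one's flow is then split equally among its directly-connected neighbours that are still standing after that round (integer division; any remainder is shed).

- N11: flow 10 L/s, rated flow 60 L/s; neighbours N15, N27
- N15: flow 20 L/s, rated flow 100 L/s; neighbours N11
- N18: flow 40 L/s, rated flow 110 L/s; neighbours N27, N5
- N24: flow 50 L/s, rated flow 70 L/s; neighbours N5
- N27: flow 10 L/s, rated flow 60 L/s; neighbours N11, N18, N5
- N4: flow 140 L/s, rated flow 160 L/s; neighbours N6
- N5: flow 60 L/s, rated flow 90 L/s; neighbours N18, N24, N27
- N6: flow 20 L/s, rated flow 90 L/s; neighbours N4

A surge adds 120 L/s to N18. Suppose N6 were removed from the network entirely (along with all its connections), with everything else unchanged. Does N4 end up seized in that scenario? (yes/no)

no

With N6 removed:
Round 1 — N18 at 160 > 110. N18 seizes.
  N18 sheds 160 L/s to N27, N5: 80 each.
    N27: 10+80 = 90 > 60
    N5: 60+80 = 140 > 90
Round 2 — N27, N5 seize.
  N27 sheds 90 L/s to N11: 90 each.
    N11: 10+90 = 100 > 60
  N5 sheds 140 L/s to N24: 140 each.
    N24: 50+140 = 190 > 70
Round 3 — N11, N24 seize.
  N11 sheds 100 L/s to N15: 100 each.
    N15: 20+100 = 120 > 100
  N24 sheds 190 L/s: no online neighbours, lost.
Round 4 — N15 seizes.
  N15 sheds 120 L/s: no online neighbours, lost.
No further seizures.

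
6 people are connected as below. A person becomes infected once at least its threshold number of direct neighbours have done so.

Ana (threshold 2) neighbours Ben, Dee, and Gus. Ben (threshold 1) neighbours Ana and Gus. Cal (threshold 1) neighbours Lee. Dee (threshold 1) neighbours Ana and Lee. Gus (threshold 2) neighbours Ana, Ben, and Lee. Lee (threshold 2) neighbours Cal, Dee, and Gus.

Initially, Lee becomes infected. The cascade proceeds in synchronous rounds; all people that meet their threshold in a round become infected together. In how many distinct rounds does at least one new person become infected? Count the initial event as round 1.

2

Round 1 — Lee becomes infected (initial).
Round 2 — checking thresholds:
  Cal: 1 of 1 neighbours ≥ 1, becomes infected.
  Dee: 1 of 2 neighbours ≥ 1, becomes infected.
  Gus: 1 of 3 neighbours < 2, holds.
Round 3 — no new infections; cascade stops.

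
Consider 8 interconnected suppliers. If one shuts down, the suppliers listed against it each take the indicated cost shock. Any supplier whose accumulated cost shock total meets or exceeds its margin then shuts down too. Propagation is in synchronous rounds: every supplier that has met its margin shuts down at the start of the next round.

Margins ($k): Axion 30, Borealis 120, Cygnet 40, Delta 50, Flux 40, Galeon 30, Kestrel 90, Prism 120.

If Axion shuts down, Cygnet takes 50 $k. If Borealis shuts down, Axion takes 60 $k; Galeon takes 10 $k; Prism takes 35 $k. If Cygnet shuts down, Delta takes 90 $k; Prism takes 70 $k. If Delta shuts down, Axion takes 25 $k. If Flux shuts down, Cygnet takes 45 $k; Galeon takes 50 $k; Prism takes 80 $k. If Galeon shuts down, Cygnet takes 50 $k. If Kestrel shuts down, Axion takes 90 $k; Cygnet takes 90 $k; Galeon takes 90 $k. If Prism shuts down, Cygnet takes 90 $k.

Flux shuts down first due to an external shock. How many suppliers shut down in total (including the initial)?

Round 1 — Flux shuts down (initial).
  Cygnet: +45 → 45 ≥ 40
  Galeon: +50 → 50 ≥ 30
  Prism: +80 → 80 < 120
Round 2 — Cygnet, Galeon shut down.
  Delta: +90 → 90 ≥ 50
  Prism: +70 → 150 ≥ 120
Round 3 — Delta, Prism shut down.
  Axion: +25 → 25 < 30
No further shutdowns.

5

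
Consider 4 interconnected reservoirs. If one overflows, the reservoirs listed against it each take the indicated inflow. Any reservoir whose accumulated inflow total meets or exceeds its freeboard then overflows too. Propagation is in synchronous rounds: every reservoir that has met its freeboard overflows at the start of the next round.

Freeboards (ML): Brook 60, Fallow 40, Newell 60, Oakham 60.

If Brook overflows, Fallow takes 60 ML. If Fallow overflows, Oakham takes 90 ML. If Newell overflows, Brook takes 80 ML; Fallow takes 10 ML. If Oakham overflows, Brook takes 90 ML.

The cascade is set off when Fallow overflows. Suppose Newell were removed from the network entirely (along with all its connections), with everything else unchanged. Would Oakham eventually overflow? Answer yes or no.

With Newell removed:
Round 1 — Fallow overflows (initial).
  Oakham: +90 → 90 ≥ 60
Round 2 — Oakham overflows.
  Brook: +90 → 90 ≥ 60
Round 3 — Brook overflows.
No further overflows.

yes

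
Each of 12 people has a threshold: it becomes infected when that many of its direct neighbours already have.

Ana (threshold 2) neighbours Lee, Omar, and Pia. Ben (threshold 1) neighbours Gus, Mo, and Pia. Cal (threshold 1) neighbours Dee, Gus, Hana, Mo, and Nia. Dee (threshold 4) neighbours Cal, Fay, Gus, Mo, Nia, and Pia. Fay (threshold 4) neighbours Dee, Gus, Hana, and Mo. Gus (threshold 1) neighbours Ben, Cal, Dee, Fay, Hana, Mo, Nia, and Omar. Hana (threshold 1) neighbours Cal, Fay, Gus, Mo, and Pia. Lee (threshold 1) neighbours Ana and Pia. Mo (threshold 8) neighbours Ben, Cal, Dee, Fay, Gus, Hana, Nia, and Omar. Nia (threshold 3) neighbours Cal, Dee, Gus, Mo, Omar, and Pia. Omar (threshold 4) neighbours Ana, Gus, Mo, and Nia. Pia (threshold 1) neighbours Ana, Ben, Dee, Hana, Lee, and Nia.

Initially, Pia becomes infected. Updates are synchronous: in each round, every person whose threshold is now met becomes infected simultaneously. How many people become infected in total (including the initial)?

Round 1 — Pia becomes infected (initial).
Round 2 — checking thresholds:
  Ana: 1 of 3 neighbours < 2, not yet.
  Ben: 1 of 3 neighbours ≥ 1, becomes infected.
  Dee: 1 of 6 neighbours < 4, not yet.
  Hana: 1 of 5 neighbours ≥ 1, becomes infected.
  Lee: 1 of 2 neighbours ≥ 1, becomes infected.
  Nia: 1 of 6 neighbours < 3, not yet.
Round 3 — checking thresholds:
  Ana: 2 of 3 neighbours ≥ 2, becomes infected.
  Cal: 1 of 5 neighbours ≥ 1, becomes infected.
  Dee: 1 of 6 neighbours < 4, not yet.
  Fay: 1 of 4 neighbours < 4, not yet.
  Gus: 2 of 8 neighbours ≥ 1, becomes infected.
  Mo: 2 of 8 neighbours < 8, not yet.
  Nia: 1 of 6 neighbours < 3, not yet.
Round 4 — checking thresholds:
  Dee: 3 of 6 neighbours < 4, not yet.
  Fay: 2 of 4 neighbours < 4, not yet.
  Mo: 4 of 8 neighbours < 8, not yet.
  Nia: 3 of 6 neighbours ≥ 3, becomes infected.
  Omar: 2 of 4 neighbours < 4, not yet.
Round 5 — checking thresholds:
  Dee: 4 of 6 neighbours ≥ 4, becomes infected.
  Fay: 2 of 4 neighbours < 4, not yet.
  Mo: 5 of 8 neighbours < 8, not yet.
  Omar: 3 of 4 neighbours < 4, not yet.
Round 6 — no new infections; cascade stops.

9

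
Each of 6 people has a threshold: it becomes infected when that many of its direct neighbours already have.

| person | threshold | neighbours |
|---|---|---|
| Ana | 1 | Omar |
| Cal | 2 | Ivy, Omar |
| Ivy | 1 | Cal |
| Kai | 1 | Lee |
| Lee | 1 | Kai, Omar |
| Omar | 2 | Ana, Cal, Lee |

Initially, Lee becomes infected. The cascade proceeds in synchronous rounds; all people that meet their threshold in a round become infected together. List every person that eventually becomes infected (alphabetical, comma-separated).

Round 1 — Lee becomes infected (initial).
Round 2 — checking thresholds:
  Kai: 1 of 1 neighbours ≥ 1, becomes infected.
  Omar: 1 of 3 neighbours < 2, not yet.
Round 3 — no new infections; cascade stops.

Kai, Lee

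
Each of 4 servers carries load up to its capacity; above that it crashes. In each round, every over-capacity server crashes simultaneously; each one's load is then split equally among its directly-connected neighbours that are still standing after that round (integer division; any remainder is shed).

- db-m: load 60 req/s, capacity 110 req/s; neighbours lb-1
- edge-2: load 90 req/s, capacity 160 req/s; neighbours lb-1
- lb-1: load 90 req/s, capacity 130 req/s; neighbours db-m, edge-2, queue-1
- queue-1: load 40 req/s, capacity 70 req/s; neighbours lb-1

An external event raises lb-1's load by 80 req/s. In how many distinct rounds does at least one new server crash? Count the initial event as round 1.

2

Round 1 — lb-1 at 170 > 130. lb-1 crashes.
  lb-1 sheds 170 req/s to db-m, edge-2, queue-1: 56 each (2 lost).
    db-m: 60+56 = 116 > 110
    edge-2: 90+56 = 146 ≤ 160
    queue-1: 40+56 = 96 > 70
Round 2 — db-m, queue-1 crash.
  db-m sheds 116 req/s: no online neighbours, lost.
  queue-1 sheds 96 req/s: no online neighbours, lost.
No further crashes.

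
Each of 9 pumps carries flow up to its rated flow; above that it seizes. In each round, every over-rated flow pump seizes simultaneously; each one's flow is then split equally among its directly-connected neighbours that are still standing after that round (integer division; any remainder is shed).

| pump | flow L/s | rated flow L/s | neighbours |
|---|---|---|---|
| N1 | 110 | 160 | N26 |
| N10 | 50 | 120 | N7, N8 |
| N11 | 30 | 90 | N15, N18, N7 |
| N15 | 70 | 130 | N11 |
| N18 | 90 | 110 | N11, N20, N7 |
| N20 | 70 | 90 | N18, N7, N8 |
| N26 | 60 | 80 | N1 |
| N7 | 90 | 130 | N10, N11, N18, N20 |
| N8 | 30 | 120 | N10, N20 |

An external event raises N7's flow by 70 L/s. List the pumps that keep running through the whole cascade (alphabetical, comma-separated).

Round 1 — N7 at 160 > 130. N7 seizes.
  N7 sheds 160 L/s to N10, N11, N18, N20: 40 each.
    N10: 50+40 = 90 ≤ 120
    N11: 30+40 = 70 ≤ 90
    N18: 90+40 = 130 > 110
    N20: 70+40 = 110 > 90
Round 2 — N18, N20 seize.
  N18 sheds 130 L/s to N11: 130 each.
    N11: 70+130 = 200 > 90
  N20 sheds 110 L/s to N8: 110 each.
    N8: 30+110 = 140 > 120
Round 3 — N11, N8 seize.
  N11 sheds 200 L/s to N15: 200 each.
    N15: 70+200 = 270 > 130
  N8 sheds 140 L/s to N10: 140 each.
    N10: 90+140 = 230 > 120
Round 4 — N10, N15 seize.
  N10 sheds 230 L/s: no online neighbours, lost.
  N15 sheds 270 L/s: no online neighbours, lost.
No further seizures.

N1, N26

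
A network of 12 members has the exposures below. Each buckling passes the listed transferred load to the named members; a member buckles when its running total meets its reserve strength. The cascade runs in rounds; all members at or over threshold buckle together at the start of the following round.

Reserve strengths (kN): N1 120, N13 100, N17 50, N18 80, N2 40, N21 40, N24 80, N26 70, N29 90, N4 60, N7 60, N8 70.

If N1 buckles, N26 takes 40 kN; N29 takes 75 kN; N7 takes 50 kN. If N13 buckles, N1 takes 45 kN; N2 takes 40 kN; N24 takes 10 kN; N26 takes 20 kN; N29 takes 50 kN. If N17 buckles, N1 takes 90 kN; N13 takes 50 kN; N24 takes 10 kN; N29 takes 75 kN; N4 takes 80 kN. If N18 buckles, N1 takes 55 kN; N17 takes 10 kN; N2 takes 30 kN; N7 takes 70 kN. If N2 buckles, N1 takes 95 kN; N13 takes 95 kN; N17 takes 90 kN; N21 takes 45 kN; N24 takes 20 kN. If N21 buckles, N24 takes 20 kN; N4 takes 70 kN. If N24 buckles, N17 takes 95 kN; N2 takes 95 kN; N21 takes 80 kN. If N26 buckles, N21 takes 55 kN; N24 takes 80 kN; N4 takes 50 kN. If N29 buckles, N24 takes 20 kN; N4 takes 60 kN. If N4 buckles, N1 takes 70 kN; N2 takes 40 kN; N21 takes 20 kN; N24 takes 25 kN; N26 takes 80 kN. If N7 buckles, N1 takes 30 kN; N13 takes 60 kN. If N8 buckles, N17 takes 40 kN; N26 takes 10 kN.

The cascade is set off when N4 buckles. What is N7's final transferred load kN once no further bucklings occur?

50

Round 1 — N4 buckles (initial).
  N1: +70 → 70 < 120
  N2: +40 → 40 ≥ 40
  N21: +20 → 20 < 40
  N24: +25 → 25 < 80
  N26: +80 → 80 ≥ 70
Round 2 — N2, N26 buckle.
  N1: +95 → 165 ≥ 120
  N13: +95 → 95 < 100
  N17: +90 → 90 ≥ 50
  N21: +45+55 → 120 ≥ 40
  N24: +20+80 → 125 ≥ 80
Round 3 — N1, N17, N21, N24 buckle.
  N13: +50 → 145 ≥ 100
  N29: +75+75 → 150 ≥ 90
  N7: +50 → 50 < 60
Round 4 — N13, N29 buckle.
No further bucklings.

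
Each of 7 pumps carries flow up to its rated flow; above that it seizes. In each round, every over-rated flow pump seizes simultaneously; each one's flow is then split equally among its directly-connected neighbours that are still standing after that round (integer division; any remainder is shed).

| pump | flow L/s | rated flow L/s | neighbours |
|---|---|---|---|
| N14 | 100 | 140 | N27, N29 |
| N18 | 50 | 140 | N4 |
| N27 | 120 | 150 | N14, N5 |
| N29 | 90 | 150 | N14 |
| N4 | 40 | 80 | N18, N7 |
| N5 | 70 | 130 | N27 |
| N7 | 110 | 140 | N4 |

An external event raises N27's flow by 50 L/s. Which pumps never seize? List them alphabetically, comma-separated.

N18, N4, N7

Round 1 — N27 at 170 > 150. N27 seizes.
  N27 sheds 170 L/s to N14, N5: 85 each.
    N14: 100+85 = 185 > 140
    N5: 70+85 = 155 > 130
Round 2 — N14, N5 seize.
  N14 sheds 185 L/s to N29: 185 each.
    N29: 90+185 = 275 > 150
  N5 sheds 155 L/s: no online neighbours, lost.
Round 3 — N29 seizes.
  N29 sheds 275 L/s: no online neighbours, lost.
No further seizures.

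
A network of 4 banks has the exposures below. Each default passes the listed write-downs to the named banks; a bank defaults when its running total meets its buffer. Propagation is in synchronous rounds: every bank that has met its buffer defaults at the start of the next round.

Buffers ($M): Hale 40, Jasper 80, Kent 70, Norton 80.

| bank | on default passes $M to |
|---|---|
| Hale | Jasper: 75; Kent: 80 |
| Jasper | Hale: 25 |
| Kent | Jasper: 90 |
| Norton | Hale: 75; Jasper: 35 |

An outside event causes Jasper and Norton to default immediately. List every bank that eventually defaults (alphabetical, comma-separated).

Hale, Jasper, Kent, Norton

Round 1 — Jasper, Norton default (initial).
  Hale: +25+75 → 100 ≥ 40
Round 2 — Hale defaults.
  Kent: +80 → 80 ≥ 70
Round 3 — Kent defaults.
No further defaults.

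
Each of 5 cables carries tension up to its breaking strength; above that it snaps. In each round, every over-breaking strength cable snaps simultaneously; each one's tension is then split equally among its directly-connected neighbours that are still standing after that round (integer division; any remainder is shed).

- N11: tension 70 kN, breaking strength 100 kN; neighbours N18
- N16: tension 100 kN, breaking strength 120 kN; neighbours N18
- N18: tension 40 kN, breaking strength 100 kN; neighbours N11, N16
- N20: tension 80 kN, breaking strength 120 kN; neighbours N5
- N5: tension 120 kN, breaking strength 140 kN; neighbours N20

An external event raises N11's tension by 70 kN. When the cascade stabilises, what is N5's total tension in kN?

Round 1 — N11 at 140 > 100. N11 snaps.
  N11 sheds 140 kN to N18: 140 each.
    N18: 40+140 = 180 > 100
Round 2 — N18 snaps.
  N18 sheds 180 kN to N16: 180 each.
    N16: 100+180 = 280 > 120
Round 3 — N16 snaps.
  N16 sheds 280 kN: no online neighbours, lost.
No further breaks.

120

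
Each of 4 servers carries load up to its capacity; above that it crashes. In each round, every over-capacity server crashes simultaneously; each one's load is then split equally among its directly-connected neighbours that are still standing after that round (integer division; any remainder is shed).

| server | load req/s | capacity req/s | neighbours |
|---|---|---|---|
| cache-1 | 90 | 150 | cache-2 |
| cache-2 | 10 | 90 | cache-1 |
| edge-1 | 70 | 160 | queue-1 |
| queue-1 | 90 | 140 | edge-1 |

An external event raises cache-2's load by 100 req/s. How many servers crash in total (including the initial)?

2

Round 1 — cache-2 at 110 > 90. cache-2 crashes.
  cache-2 sheds 110 req/s to cache-1: 110 each.
    cache-1: 90+110 = 200 > 150
Round 2 — cache-1 crashes.
  cache-1 sheds 200 req/s: no online neighbours, lost.
No further crashes.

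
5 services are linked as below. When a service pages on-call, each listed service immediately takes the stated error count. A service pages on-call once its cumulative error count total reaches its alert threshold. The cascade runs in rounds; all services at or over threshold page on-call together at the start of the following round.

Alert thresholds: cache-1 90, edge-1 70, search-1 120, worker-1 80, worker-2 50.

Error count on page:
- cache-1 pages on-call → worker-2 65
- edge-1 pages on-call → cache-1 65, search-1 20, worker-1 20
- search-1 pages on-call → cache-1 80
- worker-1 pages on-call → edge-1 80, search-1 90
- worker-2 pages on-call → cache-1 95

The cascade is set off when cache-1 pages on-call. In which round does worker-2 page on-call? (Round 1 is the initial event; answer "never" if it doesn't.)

2

Round 1 — cache-1 pages on-call (initial).
  worker-2: +65 → 65 ≥ 50
Round 2 — worker-2 pages on-call.
No further pages.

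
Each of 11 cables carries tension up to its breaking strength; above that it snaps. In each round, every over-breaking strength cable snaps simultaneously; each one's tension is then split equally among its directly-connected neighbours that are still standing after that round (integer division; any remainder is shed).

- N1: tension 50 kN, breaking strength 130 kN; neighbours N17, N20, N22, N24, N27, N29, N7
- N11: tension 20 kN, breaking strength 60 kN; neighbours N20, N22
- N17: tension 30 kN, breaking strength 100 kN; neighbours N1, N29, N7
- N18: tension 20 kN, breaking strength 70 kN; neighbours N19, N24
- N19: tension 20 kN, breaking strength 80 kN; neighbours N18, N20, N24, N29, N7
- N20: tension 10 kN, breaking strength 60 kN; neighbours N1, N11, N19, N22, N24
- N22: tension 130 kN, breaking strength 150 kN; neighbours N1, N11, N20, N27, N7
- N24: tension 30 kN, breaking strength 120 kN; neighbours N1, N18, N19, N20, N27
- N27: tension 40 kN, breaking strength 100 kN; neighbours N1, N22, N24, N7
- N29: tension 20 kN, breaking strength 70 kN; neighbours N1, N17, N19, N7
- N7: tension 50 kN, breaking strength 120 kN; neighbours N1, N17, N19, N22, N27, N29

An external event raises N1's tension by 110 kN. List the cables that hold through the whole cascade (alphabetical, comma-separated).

Round 1 — N1 at 160 > 130. N1 snaps.
  N1 sheds 160 kN to N17, N20, N22, N24, N27, N29, N7: 22 each (6 lost).
    N17: 30+22 = 52 ≤ 100
    N20: 10+22 = 32 ≤ 60
    N22: 130+22 = 152 > 150
    N24: 30+22 = 52 ≤ 120
    N27: 40+22 = 62 ≤ 100
    N29: 20+22 = 42 ≤ 70
    N7: 50+22 = 72 ≤ 120
Round 2 — N22 snaps.
  N22 sheds 152 kN to N11, N20, N27, N7: 38 each.
    N11: 20+38 = 58 ≤ 60
    N20: 32+38 = 70 > 60
    N27: 62+38 = 100 ≤ 100
    N7: 72+38 = 110 ≤ 120
Round 3 — N20 snaps.
  N20 sheds 70 kN to N11, N19, N24: 23 each (1 lost).
    N11: 58+23 = 81 > 60
    N19: 20+23 = 43 ≤ 80
    N24: 52+23 = 75 ≤ 120
Round 4 — N11 snaps.
  N11 sheds 81 kN: no online neighbours, lost.
No further breaks.

N17, N18, N19, N24, N27, N29, N7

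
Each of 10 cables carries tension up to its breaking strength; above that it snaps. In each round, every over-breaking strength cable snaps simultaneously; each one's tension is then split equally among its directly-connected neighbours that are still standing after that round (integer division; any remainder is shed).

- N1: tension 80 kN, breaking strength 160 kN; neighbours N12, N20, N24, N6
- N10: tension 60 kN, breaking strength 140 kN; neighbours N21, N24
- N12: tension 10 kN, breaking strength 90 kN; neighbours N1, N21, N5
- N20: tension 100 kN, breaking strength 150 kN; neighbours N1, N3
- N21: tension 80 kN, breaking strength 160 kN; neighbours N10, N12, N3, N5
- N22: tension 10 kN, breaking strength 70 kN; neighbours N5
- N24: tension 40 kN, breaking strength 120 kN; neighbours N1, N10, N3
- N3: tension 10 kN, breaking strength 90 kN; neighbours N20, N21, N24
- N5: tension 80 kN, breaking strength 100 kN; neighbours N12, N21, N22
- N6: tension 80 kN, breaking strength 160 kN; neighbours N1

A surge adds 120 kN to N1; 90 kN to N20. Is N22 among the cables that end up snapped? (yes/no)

yes

Round 1 — N1 at 200 > 160; N20 at 190 > 150. N1, N20 snap.
  N1 sheds 200 kN to N12, N24, N6: 66 each (2 lost).
    N12: 10+66 = 76 ≤ 90
    N24: 40+66 = 106 ≤ 120
    N6: 80+66 = 146 ≤ 160
  N20 sheds 190 kN to N3: 190 each.
    N3: 10+190 = 200 > 90
Round 2 — N3 snaps.
  N3 sheds 200 kN to N21, N24: 100 each.
    N21: 80+100 = 180 > 160
    N24: 106+100 = 206 > 120
Round 3 — N21, N24 snap.
  N21 sheds 180 kN to N10, N12, N5: 60 each.
    N10: 60+60 = 120 ≤ 140
    N12: 76+60 = 136 > 90
    N5: 80+60 = 140 > 100
  N24 sheds 206 kN to N10: 206 each.
    N10: 120+206 = 326 > 140
Round 4 — N10, N12, N5 snap.
  N10 sheds 326 kN: no online neighbours, lost.
  N12 sheds 136 kN: no online neighbours, lost.
  N5 sheds 140 kN to N22: 140 each.
    N22: 10+140 = 150 > 70
Round 5 — N22 snaps.
  N22 sheds 150 kN: no online neighbours, lost.
No further breaks.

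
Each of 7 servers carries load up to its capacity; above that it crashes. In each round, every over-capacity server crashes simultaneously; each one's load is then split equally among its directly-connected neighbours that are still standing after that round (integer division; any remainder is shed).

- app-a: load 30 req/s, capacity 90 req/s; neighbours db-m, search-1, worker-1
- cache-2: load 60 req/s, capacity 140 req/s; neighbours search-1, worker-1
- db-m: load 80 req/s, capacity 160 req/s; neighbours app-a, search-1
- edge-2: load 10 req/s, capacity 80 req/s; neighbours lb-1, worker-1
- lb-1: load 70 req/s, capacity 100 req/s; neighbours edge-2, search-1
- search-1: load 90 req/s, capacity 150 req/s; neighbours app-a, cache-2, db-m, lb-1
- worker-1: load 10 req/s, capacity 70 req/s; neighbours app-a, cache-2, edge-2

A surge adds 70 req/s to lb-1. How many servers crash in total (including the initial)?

Round 1 — lb-1 at 140 > 100. lb-1 crashes.
  lb-1 sheds 140 req/s to edge-2, search-1: 70 each.
    edge-2: 10+70 = 80 ≤ 80
    search-1: 90+70 = 160 > 150
Round 2 — search-1 crashes.
  search-1 sheds 160 req/s to app-a, cache-2, db-m: 53 each (1 lost).
    app-a: 30+53 = 83 ≤ 90
    cache-2: 60+53 = 113 ≤ 140
    db-m: 80+53 = 133 ≤ 160
No further crashes.

2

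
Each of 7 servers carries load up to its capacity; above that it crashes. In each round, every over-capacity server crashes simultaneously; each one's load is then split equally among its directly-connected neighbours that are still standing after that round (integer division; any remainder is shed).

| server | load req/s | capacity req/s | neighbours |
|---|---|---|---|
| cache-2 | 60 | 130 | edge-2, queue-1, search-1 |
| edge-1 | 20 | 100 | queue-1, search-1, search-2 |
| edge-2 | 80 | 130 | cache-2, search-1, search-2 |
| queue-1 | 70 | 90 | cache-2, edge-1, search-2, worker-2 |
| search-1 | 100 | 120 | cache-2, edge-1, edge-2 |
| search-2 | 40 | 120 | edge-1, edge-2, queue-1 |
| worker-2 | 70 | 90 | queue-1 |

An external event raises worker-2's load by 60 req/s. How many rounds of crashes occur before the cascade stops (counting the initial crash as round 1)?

Round 1 — worker-2 at 130 > 90. worker-2 crashes.
  worker-2 sheds 130 req/s to queue-1: 130 each.
    queue-1: 70+130 = 200 > 90
Round 2 — queue-1 crashes.
  queue-1 sheds 200 req/s to cache-2, edge-1, search-2: 66 each (2 lost).
    cache-2: 60+66 = 126 ≤ 130
    edge-1: 20+66 = 86 ≤ 100
    search-2: 40+66 = 106 ≤ 120
No further crashes.

2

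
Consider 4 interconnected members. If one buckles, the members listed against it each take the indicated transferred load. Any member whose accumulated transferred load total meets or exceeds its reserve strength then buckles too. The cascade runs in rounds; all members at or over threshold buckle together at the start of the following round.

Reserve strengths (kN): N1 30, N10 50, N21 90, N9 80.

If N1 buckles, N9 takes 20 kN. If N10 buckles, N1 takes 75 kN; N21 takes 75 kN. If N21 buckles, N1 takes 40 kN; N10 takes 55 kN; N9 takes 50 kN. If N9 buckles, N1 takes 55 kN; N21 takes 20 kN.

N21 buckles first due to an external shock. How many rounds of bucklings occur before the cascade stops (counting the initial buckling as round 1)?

Round 1 — N21 buckles (initial).
  N1: +40 → 40 ≥ 30
  N10: +55 → 55 ≥ 50
  N9: +50 → 50 < 80
Round 2 — N1, N10 buckle.
  N9: +20 → 70 < 80
No further bucklings.

2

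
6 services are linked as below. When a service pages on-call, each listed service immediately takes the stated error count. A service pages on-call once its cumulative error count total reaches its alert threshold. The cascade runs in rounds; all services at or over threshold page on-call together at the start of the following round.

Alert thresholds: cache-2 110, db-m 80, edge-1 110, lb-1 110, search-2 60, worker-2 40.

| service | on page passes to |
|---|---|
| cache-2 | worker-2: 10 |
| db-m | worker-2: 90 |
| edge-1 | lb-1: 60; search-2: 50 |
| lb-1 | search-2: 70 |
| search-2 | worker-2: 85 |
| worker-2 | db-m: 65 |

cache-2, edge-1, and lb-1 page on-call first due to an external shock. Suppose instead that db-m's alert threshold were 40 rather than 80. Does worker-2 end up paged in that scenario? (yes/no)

With db-m's alert threshold at 40:
Round 1 — cache-2, edge-1, lb-1 page on-call (initial).
  search-2: +50+70 → 120 ≥ 60
  worker-2: +10 → 10 < 40
Round 2 — search-2 pages on-call.
  worker-2: +85 → 95 ≥ 40
Round 3 — worker-2 pages on-call.
  db-m: +65 → 65 ≥ 40
Round 4 — db-m pages on-call.
No further pages.

yes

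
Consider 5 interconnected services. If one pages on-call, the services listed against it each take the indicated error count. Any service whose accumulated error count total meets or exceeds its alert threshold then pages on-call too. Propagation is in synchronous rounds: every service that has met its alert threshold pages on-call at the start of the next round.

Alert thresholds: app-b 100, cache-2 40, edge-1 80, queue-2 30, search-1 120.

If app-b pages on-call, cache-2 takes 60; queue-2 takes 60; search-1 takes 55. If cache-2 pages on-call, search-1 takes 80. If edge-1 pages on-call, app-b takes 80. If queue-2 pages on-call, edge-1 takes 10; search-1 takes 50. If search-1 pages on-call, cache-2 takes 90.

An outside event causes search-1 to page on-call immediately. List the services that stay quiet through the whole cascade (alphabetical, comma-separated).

Round 1 — search-1 pages on-call (initial).
  cache-2: +90 → 90 ≥ 40
Round 2 — cache-2 pages on-call.
No further pages.

app-b, edge-1, queue-2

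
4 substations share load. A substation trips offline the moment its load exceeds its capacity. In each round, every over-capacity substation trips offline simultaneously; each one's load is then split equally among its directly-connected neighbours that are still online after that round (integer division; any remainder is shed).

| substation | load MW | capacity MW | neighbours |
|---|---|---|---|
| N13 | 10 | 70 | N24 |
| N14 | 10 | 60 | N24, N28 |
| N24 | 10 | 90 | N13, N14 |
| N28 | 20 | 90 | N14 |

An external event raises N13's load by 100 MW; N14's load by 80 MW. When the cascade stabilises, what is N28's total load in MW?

65

Round 1 — N13 at 110 > 70; N14 at 90 > 60. N13, N14 trip offline.
  N13 sheds 110 MW to N24: 110 each.
    N24: 10+110 = 120 > 90
  N14 sheds 90 MW to N24, N28: 45 each.
    N24: 120+45 = 165 > 90
    N28: 20+45 = 65 ≤ 90
Round 2 — N24 trips offline.
  N24 sheds 165 MW: no online neighbours, lost.
No further trips.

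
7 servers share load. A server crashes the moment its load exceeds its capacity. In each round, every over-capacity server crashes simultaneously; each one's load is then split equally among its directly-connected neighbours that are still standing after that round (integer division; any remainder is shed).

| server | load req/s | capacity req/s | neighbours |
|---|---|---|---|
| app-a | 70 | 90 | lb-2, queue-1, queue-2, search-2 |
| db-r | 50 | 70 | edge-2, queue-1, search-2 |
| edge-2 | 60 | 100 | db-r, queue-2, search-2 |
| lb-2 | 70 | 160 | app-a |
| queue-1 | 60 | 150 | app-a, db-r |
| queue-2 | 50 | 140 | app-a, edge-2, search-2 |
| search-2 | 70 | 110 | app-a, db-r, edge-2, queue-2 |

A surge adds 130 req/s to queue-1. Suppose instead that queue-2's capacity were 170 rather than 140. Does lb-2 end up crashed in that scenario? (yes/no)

With queue-2's capacity at 170:
Round 1 — queue-1 at 190 > 150. queue-1 crashes.
  queue-1 sheds 190 req/s to app-a, db-r: 95 each.
    app-a: 70+95 = 165 > 90
    db-r: 50+95 = 145 > 70
Round 2 — app-a, db-r crash.
  app-a sheds 165 req/s to lb-2, queue-2, search-2: 55 each.
    lb-2: 70+55 = 125 ≤ 160
    queue-2: 50+55 = 105 ≤ 170
    search-2: 70+55 = 125 > 110
  db-r sheds 145 req/s to edge-2, search-2: 72 each (1 lost).
    edge-2: 60+72 = 132 > 100
    search-2: 125+72 = 197 > 110
Round 3 — edge-2, search-2 crash.
  edge-2 sheds 132 req/s to queue-2: 132 each.
    queue-2: 105+132 = 237 > 170
  search-2 sheds 197 req/s to queue-2: 197 each.
    queue-2: 237+197 = 434 > 170
Round 4 — queue-2 crashes.
  queue-2 sheds 434 req/s: no online neighbours, lost.
No further crashes.

no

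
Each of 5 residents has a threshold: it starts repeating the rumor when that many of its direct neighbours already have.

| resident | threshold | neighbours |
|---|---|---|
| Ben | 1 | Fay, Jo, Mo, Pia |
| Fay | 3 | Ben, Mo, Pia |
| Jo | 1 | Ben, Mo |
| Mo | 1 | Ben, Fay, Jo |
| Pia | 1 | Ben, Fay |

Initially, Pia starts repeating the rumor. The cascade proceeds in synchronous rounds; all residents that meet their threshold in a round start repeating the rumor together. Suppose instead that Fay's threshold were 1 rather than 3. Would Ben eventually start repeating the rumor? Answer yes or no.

yes

With Fay's threshold at 1:
Round 1 — Pia starts repeating the rumor (initial).
Round 2 — checking thresholds:
  Ben: 1 of 4 neighbours ≥ 1, starts repeating the rumor.
  Fay: 1 of 3 neighbours ≥ 1, starts repeating the rumor.
Round 3 — checking thresholds:
  Jo: 1 of 2 neighbours ≥ 1, starts repeating the rumor.
  Mo: 2 of 3 neighbours ≥ 1, starts repeating the rumor.
Round 4 — no new spreads; cascade stops.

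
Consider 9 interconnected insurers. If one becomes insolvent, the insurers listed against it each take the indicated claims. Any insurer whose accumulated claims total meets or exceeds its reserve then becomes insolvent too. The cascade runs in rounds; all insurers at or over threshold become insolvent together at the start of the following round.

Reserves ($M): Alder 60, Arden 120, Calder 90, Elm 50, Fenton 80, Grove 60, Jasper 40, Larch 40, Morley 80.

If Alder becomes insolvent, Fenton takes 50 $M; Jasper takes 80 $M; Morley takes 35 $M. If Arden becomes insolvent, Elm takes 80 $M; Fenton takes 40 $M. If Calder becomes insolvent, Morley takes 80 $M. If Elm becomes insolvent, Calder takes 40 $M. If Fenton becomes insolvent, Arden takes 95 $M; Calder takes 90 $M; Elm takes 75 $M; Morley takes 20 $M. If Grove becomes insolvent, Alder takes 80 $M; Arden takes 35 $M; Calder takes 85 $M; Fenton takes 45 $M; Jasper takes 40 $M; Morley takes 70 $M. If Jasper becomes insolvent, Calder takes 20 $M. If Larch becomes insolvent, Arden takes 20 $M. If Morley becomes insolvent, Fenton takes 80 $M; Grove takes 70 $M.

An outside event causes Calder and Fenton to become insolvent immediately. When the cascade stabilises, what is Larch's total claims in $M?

Round 1 — Calder, Fenton become insolvent (initial).
  Arden: +95 → 95 < 120
  Elm: +75 → 75 ≥ 50
  Morley: +80+20 → 100 ≥ 80
Round 2 — Elm, Morley become insolvent.
  Grove: +70 → 70 ≥ 60
Round 3 — Grove becomes insolvent.
  Alder: +80 → 80 ≥ 60
  Arden: +35 → 130 ≥ 120
  Jasper: +40 → 40 ≥ 40
Round 4 — Alder, Arden, Jasper become insolvent.
No further insolvencies.

0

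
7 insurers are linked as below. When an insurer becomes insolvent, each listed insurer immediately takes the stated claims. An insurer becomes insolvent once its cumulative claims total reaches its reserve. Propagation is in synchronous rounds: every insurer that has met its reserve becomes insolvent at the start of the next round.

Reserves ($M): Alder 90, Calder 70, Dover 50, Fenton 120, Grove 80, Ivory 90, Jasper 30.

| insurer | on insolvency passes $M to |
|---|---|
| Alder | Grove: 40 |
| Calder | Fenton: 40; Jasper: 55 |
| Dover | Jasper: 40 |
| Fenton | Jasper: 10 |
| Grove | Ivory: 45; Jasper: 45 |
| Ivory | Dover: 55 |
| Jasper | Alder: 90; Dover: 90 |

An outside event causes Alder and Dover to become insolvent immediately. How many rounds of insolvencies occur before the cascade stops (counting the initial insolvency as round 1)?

2

Round 1 — Alder, Dover become insolvent (initial).
  Grove: +40 → 40 < 80
  Jasper: +40 → 40 ≥ 30
Round 2 — Jasper becomes insolvent.
No further insolvencies.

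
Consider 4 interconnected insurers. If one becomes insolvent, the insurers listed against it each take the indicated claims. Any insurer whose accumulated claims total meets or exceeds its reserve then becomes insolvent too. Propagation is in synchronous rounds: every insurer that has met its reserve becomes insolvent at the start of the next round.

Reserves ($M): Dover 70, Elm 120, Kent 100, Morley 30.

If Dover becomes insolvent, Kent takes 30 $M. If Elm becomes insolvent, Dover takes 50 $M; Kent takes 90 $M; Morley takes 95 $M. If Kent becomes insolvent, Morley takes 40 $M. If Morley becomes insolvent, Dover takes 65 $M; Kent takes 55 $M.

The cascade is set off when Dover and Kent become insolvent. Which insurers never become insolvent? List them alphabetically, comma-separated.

Elm

Round 1 — Dover, Kent become insolvent (initial).
  Morley: +40 → 40 ≥ 30
Round 2 — Morley becomes insolvent.
No further insolvencies.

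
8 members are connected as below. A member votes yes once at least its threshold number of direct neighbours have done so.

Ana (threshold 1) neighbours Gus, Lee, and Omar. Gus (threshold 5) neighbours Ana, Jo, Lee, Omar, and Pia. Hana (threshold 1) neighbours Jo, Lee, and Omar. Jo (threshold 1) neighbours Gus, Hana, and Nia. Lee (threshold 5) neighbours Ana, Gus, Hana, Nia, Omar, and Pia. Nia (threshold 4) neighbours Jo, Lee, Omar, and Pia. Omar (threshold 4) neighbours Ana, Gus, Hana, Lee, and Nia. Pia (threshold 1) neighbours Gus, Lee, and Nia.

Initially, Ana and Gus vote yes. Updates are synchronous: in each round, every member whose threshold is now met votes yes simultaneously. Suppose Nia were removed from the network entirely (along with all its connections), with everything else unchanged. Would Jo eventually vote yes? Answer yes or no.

yes

With Nia removed:
Round 1 — Ana, Gus vote yes (initial).
Round 2 — checking thresholds:
  Jo: 1 of 2 neighbours ≥ 1, votes yes.
  Lee: 2 of 5 neighbours < 5, holds.
  Omar: 2 of 4 neighbours < 4, holds.
  Pia: 1 of 2 neighbours ≥ 1, votes yes.
Round 3 — checking thresholds:
  Hana: 1 of 3 neighbours ≥ 1, votes yes.
  Lee: 3 of 5 neighbours < 5, holds.
  Omar: 2 of 4 neighbours < 4, holds.
Round 4 — no new yes votes; cascade stops.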